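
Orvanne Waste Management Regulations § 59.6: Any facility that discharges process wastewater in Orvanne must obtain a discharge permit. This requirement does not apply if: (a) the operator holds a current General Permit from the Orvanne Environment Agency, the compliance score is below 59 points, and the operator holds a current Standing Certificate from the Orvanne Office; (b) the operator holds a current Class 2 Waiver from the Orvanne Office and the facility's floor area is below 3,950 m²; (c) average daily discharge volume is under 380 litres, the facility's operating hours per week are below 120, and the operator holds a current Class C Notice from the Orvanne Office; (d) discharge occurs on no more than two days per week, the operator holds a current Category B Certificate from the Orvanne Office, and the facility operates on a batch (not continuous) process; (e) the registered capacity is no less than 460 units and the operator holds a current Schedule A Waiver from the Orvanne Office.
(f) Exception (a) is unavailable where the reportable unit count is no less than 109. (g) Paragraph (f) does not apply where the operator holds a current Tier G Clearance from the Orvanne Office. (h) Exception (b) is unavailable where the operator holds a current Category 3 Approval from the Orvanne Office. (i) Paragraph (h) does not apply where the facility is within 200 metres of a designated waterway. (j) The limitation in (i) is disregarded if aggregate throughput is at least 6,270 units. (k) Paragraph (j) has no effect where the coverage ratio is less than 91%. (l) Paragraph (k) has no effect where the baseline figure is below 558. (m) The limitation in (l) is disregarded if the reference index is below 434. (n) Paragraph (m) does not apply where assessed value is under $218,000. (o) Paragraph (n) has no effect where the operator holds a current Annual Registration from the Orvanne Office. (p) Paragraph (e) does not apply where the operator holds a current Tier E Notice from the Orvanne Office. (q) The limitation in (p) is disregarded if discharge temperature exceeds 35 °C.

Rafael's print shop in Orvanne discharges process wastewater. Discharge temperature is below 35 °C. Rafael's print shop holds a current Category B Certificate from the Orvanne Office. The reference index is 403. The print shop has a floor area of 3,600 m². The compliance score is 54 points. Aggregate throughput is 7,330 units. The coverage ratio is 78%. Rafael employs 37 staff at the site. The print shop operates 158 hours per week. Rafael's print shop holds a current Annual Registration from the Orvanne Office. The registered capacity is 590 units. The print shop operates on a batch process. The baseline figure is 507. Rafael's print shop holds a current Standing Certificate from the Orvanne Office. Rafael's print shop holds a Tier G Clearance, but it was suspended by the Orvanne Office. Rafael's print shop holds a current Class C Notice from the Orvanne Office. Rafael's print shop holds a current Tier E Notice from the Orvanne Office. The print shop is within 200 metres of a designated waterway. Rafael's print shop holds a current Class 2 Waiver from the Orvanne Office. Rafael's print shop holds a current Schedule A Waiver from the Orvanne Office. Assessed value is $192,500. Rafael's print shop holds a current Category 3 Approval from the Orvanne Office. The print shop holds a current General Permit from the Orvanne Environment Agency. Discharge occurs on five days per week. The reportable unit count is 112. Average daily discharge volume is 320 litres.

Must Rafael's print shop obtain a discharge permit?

No — exception (b) applies; Rafael's print shop is not required to obtain a discharge permit.

All of (a)'s requirements are met (a current General Permit is held; the compliance score is 54 points, below the 59 points limit; a current Standing Certificate is held). But: (f) operates against (a): the reportable unit count is 112, meeting the 109 threshold. (g), which would lift (f), is not triggered — no current Tier G Clearance is held. (a) is therefore removed.
Exception (b) is satisfied on its face — a current Class 2 Waiver is held; the facility's floor area is 3,600 m², below the 3,950 m² limit. As to paragraphs (h)–(o): (h) is engaged (a current Category 3 Approval is held), but is displaced by (i): (i) operates against (h): the print shop is within 200 m of a designated waterway. (j) would limit (i) — aggregate throughput is 7,330 units, meeting the 6,270 units threshold — but (k) sets (j) aside: (k) applies — the coverage ratio is 78%, less than the 91% limit. (l) is triggered (the baseline figure is 507, below the 558 limit), but yields to (m): (m) operates against (l): the reference index is 403, below the 434 limit. (n) applies (assessed value is $192,500, under the $218,000 limit), but yields to (o): (o) operates against (n): a current Annual Registration is held. Exception (b) stands.
Exception (c) does not apply: the facility's operating hours per week are 158, not below 120.
Exception (d) fails — discharge occurs on five days per week.
All of (e)'s requirements are met (the registered capacity is 590 units, meeting the 460 units threshold; a current Schedule A Waiver is held). But applying paragraphs (p)–(q): (p) operates against (e): a current Tier E Notice is held. (q), which would lift (p), does not operate here — discharge temperature is below 35 °C. (e) is therefore removed.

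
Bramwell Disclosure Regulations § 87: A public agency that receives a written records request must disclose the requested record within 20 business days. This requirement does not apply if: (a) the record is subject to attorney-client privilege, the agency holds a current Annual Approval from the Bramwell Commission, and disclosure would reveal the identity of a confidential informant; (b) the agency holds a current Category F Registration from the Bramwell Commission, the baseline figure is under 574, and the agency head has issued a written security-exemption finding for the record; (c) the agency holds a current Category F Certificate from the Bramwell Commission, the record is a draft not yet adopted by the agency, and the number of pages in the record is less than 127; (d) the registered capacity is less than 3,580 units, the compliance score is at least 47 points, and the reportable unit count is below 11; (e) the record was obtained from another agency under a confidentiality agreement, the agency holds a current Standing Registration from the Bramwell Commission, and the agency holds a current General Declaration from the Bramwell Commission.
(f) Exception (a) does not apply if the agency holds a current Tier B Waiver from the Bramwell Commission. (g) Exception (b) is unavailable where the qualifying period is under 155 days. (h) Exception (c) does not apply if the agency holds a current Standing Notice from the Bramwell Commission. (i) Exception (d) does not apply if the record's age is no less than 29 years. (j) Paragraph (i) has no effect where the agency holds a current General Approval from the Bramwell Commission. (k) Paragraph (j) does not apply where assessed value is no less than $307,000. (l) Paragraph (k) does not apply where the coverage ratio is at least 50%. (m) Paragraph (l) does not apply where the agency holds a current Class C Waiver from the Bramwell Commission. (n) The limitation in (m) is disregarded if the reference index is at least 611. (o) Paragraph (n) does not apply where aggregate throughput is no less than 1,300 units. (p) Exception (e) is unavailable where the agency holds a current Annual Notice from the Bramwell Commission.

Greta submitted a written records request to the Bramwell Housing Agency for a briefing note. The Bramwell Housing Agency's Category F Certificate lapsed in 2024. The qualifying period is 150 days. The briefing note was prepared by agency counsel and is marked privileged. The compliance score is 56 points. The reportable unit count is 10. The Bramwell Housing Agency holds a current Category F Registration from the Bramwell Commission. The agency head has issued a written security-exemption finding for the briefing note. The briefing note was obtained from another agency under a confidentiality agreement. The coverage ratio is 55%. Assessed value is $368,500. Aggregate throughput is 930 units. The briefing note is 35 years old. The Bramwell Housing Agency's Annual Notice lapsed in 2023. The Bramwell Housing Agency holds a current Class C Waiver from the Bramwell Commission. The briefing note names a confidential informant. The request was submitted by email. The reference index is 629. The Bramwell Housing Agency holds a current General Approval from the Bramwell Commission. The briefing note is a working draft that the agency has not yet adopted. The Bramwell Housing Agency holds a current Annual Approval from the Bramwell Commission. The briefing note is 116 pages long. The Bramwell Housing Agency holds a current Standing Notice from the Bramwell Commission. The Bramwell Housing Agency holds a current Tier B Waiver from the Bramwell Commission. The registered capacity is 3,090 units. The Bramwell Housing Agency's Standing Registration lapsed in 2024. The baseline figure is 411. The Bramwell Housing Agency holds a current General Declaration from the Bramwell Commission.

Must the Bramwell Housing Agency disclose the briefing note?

No — exception (d) applies; the Bramwell Housing Agency is not required to disclose the briefing note.

Exception (a): the briefing note is privileged; a current Annual Approval is held; the briefing note names a confidential informant — every condition holds. But applying paragraph (f): (f) operates — a current Tier B Waiver is held. So (a) is unavailable.
Exception (b)'s conditions are all satisfied: a current Category F Registration is held; the baseline figure is 411, under the 574 limit; a written security-exemption finding has been issued. But applying paragraph (g): (g) is triggered — the qualifying period is 150 days, under the 155 days limit. (b) is therefore removed.
Exception (c) does not apply: no current Category F Certificate is held.
Exception (d)'s conditions are all satisfied: the registered capacity is 3,090 units, less than the 3,580 units limit; the compliance score is 56 points, meeting the 47 points threshold; the reportable unit count is 10, below the 11 limit. As to paragraphs (i)–(o): (i) is triggered (the record's age is 35 years, meeting the 29 years threshold), but yields to (j): (j) is triggered — a current General Approval is held. (k) would limit (j) — assessed value is $368,500, meeting the $307,000 threshold — but (l) sets (k) aside: (l) operates against (k): the coverage ratio is 55%, meeting the 50% threshold. (m) applies (a current Class C Waiver is held), but is overridden by (n): (n) operates against (m): the reference index is 629, meeting the 611 threshold. (o), which would lift (n), is not engaged — aggregate throughput is 930 units, short of 1,300 units. (d) remains available.
Exception (e) fails — there is no Standing Registration in force.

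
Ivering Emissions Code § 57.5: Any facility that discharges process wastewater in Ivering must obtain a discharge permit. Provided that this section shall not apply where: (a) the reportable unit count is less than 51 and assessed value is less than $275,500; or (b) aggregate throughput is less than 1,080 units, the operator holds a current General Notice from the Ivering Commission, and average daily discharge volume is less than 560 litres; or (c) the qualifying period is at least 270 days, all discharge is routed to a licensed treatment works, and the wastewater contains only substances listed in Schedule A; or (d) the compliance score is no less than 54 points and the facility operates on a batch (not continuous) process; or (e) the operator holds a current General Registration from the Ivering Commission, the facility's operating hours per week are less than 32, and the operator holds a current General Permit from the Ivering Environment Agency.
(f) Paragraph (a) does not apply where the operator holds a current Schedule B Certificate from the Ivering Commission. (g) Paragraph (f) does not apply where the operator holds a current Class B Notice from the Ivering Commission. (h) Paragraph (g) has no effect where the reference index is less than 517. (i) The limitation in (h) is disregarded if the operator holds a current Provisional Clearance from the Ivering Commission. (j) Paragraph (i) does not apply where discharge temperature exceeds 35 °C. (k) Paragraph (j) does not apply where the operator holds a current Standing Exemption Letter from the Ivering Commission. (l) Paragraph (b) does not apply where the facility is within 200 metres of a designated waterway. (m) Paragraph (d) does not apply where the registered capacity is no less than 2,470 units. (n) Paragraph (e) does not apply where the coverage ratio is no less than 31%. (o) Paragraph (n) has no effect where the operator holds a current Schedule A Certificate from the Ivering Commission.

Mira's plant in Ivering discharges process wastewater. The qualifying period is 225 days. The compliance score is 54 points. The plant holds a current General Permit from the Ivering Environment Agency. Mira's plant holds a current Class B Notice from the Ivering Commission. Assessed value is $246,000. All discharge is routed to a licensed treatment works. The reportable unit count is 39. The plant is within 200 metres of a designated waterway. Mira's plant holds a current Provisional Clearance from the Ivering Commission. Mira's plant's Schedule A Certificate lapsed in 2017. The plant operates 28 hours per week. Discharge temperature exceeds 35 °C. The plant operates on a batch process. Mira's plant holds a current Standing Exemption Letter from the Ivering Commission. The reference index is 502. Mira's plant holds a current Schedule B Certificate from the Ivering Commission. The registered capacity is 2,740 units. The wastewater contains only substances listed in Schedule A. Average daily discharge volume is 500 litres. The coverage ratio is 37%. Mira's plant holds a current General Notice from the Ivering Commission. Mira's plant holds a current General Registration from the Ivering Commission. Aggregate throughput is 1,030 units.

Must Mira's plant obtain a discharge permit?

All of (a)'s requirements are met (the reportable unit count is 39, less than the 51 limit; assessed value is $246,000, less than the $275,500 limit). Considering the limiting provisions: (f) operates (a current Schedule B Certificate is held), but yields to (g): (g) operates against (f): a current Class B Notice is held. (h) is engaged (the reference index is 502, less than the 517 limit), but is set aside by (i): (i) is triggered — a current Provisional Clearance is held. (j) would limit (i) — discharge temperature exceeds 35 °C — but (k) sets (j) aside: (k) operates against (j): a current Standing Exemption Letter is held. So (a) applies.
All of (b)'s requirements are met (aggregate throughput is 1,030 units, less than the 1,080 units limit; a current General Notice is held; average daily discharge volume is 500 litres, less than the 560 litres limit). But applying paragraph (l): (l) operates against (b): the plant is within 200 m of a designated waterway. (b) is therefore removed.
Exception (c) fails — the qualifying period is 225 days, short of 270 days.
Exception (d) is satisfied on its face — the compliance score is 54 points, meeting the 54 points threshold; the facility operates on a batch process. But: (m) operates against (d): the registered capacity is 2,740 units, meeting the 2,470 units threshold. Exception (d) does not apply.
All of (e)'s requirements are met (a current General Registration is held; the facility's operating hours per week are 28, less than the 32 limit; a current General Permit is held). However, paragraphs (n)–(o) must be considered: (n) is triggered — the coverage ratio is 37%, meeting the 31% threshold. (o) is not triggered (no current Schedule A Certificate is held), so (n) stands. (e) is therefore removed.

No — exception (a) applies; Mira's plant is not required to obtain a discharge permit.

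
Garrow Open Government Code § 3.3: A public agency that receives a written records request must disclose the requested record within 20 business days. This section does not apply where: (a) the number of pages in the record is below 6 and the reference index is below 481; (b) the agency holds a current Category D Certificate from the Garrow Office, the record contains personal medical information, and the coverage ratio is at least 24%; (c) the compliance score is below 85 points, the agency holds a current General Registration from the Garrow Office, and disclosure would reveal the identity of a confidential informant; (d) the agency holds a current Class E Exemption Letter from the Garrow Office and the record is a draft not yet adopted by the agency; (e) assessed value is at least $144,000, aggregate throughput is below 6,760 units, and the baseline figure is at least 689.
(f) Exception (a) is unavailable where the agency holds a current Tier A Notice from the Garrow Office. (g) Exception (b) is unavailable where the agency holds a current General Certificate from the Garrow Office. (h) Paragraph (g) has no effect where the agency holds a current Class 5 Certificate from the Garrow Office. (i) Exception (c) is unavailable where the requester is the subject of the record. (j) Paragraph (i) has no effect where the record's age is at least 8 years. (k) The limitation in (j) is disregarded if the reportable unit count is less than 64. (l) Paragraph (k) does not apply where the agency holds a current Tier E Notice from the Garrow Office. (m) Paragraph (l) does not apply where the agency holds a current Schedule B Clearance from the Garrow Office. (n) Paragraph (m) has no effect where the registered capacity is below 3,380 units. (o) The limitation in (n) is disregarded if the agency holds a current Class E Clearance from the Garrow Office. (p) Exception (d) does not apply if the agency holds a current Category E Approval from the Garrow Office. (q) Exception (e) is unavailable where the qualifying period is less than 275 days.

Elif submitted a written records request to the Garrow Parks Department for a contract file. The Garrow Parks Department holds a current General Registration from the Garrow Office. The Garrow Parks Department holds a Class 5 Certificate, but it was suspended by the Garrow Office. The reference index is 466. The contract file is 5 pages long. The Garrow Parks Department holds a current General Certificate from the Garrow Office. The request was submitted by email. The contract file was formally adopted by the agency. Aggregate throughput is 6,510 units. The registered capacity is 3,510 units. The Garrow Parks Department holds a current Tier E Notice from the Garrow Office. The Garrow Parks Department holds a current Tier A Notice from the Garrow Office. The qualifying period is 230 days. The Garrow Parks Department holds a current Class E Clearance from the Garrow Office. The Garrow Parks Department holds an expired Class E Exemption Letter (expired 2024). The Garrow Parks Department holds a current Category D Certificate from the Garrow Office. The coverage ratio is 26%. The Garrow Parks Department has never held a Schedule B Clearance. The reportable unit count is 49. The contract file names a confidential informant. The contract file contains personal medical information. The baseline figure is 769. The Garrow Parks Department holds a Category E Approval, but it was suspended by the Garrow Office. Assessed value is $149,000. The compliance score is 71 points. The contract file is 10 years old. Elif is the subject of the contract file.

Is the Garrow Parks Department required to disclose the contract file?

No — exception (c) applies; the Garrow Parks Department is not required to disclose the contract file.

Exception (a): the number of pages in the record is 5, below the 6 limit; the reference index is 466, below the 481 limit — every condition holds. But applying paragraph (f): (f) is triggered — a current Tier A Notice is held. Exception (a) does not apply.
Exception (b): a current Category D Certificate is held; the contract file contains personal medical information; the coverage ratio is 26%, meeting the 24% threshold — every condition holds. Turning to paragraphs (g)–(h): (g) operates against (b): a current General Certificate is held. (h) is inapplicable (there is no Class 5 Certificate in force), so (g) stands. Exception (b) does not apply.
All of (c)'s requirements are met (the compliance score is 71 points, below the 85 points limit; a current General Registration is held; the contract file names a confidential informant). As to paragraphs (i)–(o): (i) would limit (c) — Elif is the subject of the contract file — but (j) sets (i) aside: (j) operates against (i): the record's age is 10 years, meeting the 8 years threshold. (k) would limit (j) — the reportable unit count is 49, less than the 64 limit — but (l) sets (k) aside: (l) applies — a current Tier E Notice is held. (m) does not operate here (the Schedule B Clearance is not current), so (l) stands. Exception (c) stands.
Exception (d) fails — no current Class E Exemption Letter is held.
Exception (e)'s conditions are all satisfied: assessed value is $149,000, meeting the $144,000 threshold; aggregate throughput is 6,510 units, below the 6,760 units limit; the baseline figure is 769, meeting the 689 threshold. But applying paragraph (q): (q) is triggered — the qualifying period is 230 days, less than the 275 days limit. So (e) is unavailable.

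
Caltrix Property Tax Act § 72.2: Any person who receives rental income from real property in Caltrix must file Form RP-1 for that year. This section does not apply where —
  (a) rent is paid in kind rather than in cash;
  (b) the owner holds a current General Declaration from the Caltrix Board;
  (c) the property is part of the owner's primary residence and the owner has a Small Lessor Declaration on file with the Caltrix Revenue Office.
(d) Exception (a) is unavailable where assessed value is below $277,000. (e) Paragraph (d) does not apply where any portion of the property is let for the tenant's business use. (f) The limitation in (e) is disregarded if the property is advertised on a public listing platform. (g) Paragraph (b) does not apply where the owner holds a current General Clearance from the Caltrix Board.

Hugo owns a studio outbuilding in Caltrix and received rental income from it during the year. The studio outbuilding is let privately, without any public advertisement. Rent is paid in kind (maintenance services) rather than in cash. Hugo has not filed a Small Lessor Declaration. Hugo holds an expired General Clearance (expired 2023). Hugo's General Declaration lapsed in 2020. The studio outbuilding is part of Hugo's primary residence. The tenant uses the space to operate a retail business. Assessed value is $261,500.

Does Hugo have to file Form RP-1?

No — exception (a) applies; Hugo is not required to file Form RP-1.

Exception (a)'s conditions are all satisfied: rent is paid in kind. As to paragraphs (d)–(f): (d) operates (assessed value is $261,500, below the $277,000 limit), but is itself disapplied by (e): (e) operates against (d): the space is let for business use. (f), which would lift (e), is not engaged — the property is let privately without advertisement. (a) remains available.
Exception (b) fails — no current General Declaration is held.
Exception (c) requires that the owner has a Small Lessor Declaration on file with the Caltrix Revenue Office; but no Small Lessor Declaration is on file, so (c) is unavailable.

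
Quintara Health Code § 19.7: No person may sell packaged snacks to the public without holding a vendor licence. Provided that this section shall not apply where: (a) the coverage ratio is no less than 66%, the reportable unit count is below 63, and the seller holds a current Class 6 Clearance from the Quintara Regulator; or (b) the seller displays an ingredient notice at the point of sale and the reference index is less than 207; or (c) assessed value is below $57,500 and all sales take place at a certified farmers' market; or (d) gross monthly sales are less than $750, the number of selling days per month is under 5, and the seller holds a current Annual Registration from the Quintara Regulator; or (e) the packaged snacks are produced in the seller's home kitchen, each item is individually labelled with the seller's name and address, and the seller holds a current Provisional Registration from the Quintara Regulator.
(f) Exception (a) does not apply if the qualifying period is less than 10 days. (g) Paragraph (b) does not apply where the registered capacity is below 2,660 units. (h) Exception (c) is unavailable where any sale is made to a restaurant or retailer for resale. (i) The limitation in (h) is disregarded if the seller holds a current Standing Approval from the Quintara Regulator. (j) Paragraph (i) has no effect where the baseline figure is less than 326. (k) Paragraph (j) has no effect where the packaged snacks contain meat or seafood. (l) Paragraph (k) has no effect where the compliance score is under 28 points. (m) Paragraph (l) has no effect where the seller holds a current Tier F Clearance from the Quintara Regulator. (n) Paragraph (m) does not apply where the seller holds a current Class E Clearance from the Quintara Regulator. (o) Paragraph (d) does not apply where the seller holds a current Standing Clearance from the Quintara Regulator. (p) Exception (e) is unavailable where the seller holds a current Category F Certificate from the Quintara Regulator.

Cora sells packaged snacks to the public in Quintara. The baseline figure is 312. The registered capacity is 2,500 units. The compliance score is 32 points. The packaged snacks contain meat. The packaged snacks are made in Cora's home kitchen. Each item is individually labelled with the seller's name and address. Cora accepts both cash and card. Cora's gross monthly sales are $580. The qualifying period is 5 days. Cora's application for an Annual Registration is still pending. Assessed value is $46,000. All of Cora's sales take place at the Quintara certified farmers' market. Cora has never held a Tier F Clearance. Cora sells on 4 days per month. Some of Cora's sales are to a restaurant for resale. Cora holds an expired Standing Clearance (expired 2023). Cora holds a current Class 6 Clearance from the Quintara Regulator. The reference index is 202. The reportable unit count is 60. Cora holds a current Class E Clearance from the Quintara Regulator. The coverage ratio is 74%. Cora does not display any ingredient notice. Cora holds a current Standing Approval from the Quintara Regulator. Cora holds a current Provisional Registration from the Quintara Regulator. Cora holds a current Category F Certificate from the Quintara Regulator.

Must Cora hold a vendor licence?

All of (a)'s requirements are met (the coverage ratio is 74%, meeting the 66% threshold; the reportable unit count is 60, below the 63 limit; a current Class 6 Clearance is held). However, paragraph (f) must be considered: (f) is engaged — the qualifying period is 5 days, less than the 10 days limit. So (a) is unavailable.
Exception (b) requires that the seller displays an ingredient notice at the point of sale; but no ingredient notice is displayed, so (b) is unavailable.
Exception (c) is satisfied on its face — assessed value is $46,000, below the $57,500 limit; all sales are at a certified farmers' market. As to paragraphs (h)–(n): (h) is engaged (some sales are to a restaurant for resale), but is displaced by (i): (i) operates against (h): a current Standing Approval is held. (j) is engaged (the baseline figure is 312, less than the 326 limit), but yields to (k): (k) operates against (j): the packaged snacks contain meat. (l) is not engaged (the compliance score is 32 points, not under 28 points), so (k) stands. So (c) applies.
Exception (d) does not apply: there is no Annual Registration in force.
Exception (e): the packaged snacks are home-kitchen produced; items are individually labelled; a current Provisional Registration is held — every condition holds. But: (p) is engaged — a current Category F Certificate is held. (e) is therefore removed.

No — exception (c) applies; Cora is not required to hold a vendor licence.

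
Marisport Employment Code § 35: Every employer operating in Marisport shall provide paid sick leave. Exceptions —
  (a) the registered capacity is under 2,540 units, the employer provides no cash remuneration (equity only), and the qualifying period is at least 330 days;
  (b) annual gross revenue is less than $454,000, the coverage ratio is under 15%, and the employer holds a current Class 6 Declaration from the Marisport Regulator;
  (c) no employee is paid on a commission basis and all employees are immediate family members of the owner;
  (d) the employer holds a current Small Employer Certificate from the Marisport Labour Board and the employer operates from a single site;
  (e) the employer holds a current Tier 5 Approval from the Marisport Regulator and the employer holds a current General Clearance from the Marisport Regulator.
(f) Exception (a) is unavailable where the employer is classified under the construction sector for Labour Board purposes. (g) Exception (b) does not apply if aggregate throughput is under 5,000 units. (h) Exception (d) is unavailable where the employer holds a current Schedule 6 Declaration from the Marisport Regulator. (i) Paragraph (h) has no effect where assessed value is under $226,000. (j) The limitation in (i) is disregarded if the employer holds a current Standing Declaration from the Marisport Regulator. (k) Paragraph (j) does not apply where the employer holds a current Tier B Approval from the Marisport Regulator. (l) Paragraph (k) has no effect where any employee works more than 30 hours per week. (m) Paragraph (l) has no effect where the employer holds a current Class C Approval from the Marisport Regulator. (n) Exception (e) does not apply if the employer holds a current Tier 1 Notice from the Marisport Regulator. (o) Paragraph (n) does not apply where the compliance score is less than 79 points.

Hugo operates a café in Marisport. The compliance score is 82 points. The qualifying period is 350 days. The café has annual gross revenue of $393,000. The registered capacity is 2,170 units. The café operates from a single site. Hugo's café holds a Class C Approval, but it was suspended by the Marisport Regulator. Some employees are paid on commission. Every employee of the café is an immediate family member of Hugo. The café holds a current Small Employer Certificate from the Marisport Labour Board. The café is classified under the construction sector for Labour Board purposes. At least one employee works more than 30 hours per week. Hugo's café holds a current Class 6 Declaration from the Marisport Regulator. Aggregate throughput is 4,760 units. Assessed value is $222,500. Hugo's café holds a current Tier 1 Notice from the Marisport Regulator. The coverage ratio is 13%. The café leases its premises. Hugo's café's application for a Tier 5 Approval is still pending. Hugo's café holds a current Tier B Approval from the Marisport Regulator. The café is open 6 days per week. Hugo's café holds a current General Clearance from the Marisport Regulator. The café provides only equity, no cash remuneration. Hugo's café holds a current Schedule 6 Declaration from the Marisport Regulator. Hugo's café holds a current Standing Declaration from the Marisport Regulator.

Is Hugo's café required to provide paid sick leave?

Exception (a)'s conditions are all satisfied: the registered capacity is 2,170 units, under the 2,540 units limit; remuneration is equity-only; the qualifying period is 350 days, meeting the 330 days threshold. But applying paragraph (f): (f) operates against (a): the café is classified under the construction sector. So (a) is unavailable.
Exception (b)'s conditions are all satisfied: annual gross revenue is $393,000, less than the $454,000 limit; the coverage ratio is 13%, under the 15% limit; a current Class 6 Declaration is held. But applying paragraph (g): (g) operates — aggregate throughput is 4,760 units, under the 5,000 units limit. So (b) is unavailable.
Exception (c) fails — some employees are paid on commission.
All of (d)'s requirements are met (a current Small Employer Certificate is held; the employer operates from a single site). But: (h) operates against (d): a current Schedule 6 Declaration is held. (i) would limit (h) — assessed value is $222,500, under the $226,000 limit — but (j) sets (i) aside: (j) applies — a current Standing Declaration is held. (k) operates (a current Tier B Approval is held), but yields to (l): (l) is engaged — at least one employee exceeds 30 hours/week. (m), which would lift (l), is not triggered — the Class C Approval is not current. So (d) is unavailable.
Exception (e) does not apply: no current Tier 5 Approval is held.
No exception applies. The general rule governs.

Yes — Hugo's café must provide paid sick leave.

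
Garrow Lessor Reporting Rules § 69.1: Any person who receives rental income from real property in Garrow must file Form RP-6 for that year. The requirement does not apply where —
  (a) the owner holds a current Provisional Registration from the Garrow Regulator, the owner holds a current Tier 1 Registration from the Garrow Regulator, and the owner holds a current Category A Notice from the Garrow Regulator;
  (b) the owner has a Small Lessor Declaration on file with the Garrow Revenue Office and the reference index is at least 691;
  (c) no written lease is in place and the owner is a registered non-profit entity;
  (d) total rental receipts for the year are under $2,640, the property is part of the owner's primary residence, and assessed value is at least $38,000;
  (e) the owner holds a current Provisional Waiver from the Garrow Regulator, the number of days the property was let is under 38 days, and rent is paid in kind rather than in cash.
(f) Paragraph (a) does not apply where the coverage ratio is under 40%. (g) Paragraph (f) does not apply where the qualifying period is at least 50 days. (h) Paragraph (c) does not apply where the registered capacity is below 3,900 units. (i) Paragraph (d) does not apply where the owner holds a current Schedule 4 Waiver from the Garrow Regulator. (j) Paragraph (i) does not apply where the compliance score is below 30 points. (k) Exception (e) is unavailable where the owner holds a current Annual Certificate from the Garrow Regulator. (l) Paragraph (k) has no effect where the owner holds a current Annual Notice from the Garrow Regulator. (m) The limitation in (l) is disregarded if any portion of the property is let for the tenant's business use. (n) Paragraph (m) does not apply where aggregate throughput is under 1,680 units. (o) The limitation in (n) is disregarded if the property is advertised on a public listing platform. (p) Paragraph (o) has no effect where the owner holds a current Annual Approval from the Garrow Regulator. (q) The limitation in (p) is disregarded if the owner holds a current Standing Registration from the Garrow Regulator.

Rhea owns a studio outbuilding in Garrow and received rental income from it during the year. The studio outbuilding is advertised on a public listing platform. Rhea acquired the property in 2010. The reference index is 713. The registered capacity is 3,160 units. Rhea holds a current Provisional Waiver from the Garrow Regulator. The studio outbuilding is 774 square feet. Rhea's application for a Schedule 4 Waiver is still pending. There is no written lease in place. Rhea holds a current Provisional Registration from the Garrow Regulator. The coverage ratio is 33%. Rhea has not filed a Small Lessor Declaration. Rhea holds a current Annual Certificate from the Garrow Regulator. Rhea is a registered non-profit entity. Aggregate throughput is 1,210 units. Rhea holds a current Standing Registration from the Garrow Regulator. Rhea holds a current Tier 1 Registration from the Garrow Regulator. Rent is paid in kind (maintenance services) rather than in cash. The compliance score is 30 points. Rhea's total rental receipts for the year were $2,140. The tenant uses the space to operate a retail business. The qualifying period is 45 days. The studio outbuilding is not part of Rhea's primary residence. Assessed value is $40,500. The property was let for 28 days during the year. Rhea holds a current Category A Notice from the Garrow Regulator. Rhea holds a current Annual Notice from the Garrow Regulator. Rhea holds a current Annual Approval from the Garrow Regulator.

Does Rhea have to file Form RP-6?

Exception (a): a current Provisional Registration is held; a current Tier 1 Registration is held; a current Category A Notice is held — every condition holds. But applying paragraphs (f)–(g): (f) operates — the coverage ratio is 33%, under the 40% limit. (g), which would lift (f), is not engaged — the qualifying period is 45 days, short of 50 days. So (a) is unavailable.
Exception (b) requires that the owner has a Small Lessor Declaration on file with the Garrow Revenue Office; but no Small Lessor Declaration is on file, so (b) is unavailable.
Exception (c) is satisfied on its face — there is no written lease; Rhea is a registered non-profit. However, paragraph (h) must be considered: (h) is triggered — the registered capacity is 3,160 units, below the 3,900 units limit. (c) is therefore removed.
Exception (d) does not apply: the studio outbuilding is not part of the primary residence.
All of (e)'s requirements are met (a current Provisional Waiver is held; the number of days the property was let is 28 days, under the 38 days limit; rent is paid in kind). However, paragraphs (k)–(q) must be considered: (k) is triggered — a current Annual Certificate is held. (l) would limit (k) — a current Annual Notice is held — but (m) sets (l) aside: (m) is engaged — the space is let for business use. (n) would limit (m) — aggregate throughput is 1,210 units, under the 1,680 units limit — but (o) sets (n) aside: (o) is triggered — the property is publicly advertised. (p) is engaged (a current Annual Approval is held), but is overridden by (q): (q) applies — a current Standing Registration is held. (e) is therefore removed.
No exception applies. The general rule governs.

Yes — Rhea must file Form RP-6.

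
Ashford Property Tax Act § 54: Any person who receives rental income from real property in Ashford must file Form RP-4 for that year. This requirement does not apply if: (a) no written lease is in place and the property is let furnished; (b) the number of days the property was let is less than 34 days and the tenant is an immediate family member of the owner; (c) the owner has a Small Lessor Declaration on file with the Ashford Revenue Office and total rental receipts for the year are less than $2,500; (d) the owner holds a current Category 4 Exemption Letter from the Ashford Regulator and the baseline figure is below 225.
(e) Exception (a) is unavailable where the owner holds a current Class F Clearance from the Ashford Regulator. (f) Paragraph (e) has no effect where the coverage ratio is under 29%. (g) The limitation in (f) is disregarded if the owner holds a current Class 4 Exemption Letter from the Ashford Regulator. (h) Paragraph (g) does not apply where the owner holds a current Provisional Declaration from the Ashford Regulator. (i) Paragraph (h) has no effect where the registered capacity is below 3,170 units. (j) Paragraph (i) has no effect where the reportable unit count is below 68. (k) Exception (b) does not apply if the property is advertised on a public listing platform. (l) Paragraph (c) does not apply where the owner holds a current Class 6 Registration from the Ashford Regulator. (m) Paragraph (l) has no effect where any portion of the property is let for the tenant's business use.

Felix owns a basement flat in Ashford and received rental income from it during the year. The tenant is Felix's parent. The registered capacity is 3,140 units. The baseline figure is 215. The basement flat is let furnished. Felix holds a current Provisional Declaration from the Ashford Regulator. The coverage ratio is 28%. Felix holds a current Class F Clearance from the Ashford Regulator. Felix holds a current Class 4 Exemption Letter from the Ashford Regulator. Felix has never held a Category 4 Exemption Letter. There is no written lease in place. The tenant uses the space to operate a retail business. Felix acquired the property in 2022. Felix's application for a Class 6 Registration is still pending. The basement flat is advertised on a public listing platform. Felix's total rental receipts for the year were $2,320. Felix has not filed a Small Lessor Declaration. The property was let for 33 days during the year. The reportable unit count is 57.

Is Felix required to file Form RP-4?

Exception (a) is satisfied on its face — there is no written lease; the property is let furnished. Applying paragraphs (e)–(j): (e) is triggered (a current Class F Clearance is held), but is itself disapplied by (f): (f) is triggered — the coverage ratio is 28%, under the 29% limit. (g) would limit (f) — a current Class 4 Exemption Letter is held — but (h) sets (g) aside: (h) is engaged — a current Provisional Declaration is held. (i) is engaged (the registered capacity is 3,140 units, below the 3,170 units limit), but is itself disapplied by (j): (j) is engaged — the reportable unit count is 57, below the 68 limit. (a) remains available.
Exception (b) is satisfied on its face — the number of days the property was let is 33 days, less than the 34 days limit; the tenant is an immediate family member. Turning to paragraph (k): (k) operates against (b): the property is publicly advertised. So (b) is unavailable.
Exception (c) fails — no Small Lessor Declaration is on file.
Exception (d) requires that the owner holds a current Category 4 Exemption Letter from the Ashford Regulator; but the Category 4 Exemption Letter is not current, so (d) is unavailable.

No — exception (a) applies; Felix is not required to file Form RP-4.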